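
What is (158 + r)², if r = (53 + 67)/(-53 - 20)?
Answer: 130279396/5329 ≈ 24447.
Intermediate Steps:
r = -120/73 (r = 120/(-73) = 120*(-1/73) = -120/73 ≈ -1.6438)
(158 + r)² = (158 - 120/73)² = (11414/73)² = 130279396/5329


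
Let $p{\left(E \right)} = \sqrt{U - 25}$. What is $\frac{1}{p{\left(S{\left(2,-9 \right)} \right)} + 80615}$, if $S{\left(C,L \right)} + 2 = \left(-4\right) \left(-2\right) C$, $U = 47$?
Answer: $\frac{80615}{6498778203} - \frac{\sqrt{22}}{6498778203} \approx 1.2404 \cdot 10^{-5}$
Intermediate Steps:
$S{\left(C,L \right)} = -2 + 8 C$ ($S{\left(C,L \right)} = -2 + \left(-4\right) \left(-2\right) C = -2 + 8 C$)
$p{\left(E \right)} = \sqrt{22}$ ($p{\left(E \right)} = \sqrt{47 - 25} = \sqrt{22}$)
$\frac{1}{p{\left(S{\left(2,-9 \right)} \right)} + 80615} = \frac{1}{\sqrt{22} + 80615} = \frac{1}{80615 + \sqrt{22}}$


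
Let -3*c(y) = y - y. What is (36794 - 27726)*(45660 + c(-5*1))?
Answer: 414044880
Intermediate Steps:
c(y) = 0 (c(y) = -(y - y)/3 = -⅓*0 = 0)
(36794 - 27726)*(45660 + c(-5*1)) = (36794 - 27726)*(45660 + 0) = 9068*45660 = 414044880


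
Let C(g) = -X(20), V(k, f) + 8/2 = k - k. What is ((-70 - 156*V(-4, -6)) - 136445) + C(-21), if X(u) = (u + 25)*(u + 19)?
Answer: -137646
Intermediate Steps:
V(k, f) = -4 (V(k, f) = -4 + (k - k) = -4 + 0 = -4)
X(u) = (19 + u)*(25 + u) (X(u) = (25 + u)*(19 + u) = (19 + u)*(25 + u))
C(g) = -1755 (C(g) = -(475 + 20² + 44*20) = -(475 + 400 + 880) = -1*1755 = -1755)
((-70 - 156*V(-4, -6)) - 136445) + C(-21) = ((-70 - 156*(-4)) - 136445) - 1755 = ((-70 + 624) - 136445) - 1755 = (554 - 136445) - 1755 = -135891 - 1755 = -137646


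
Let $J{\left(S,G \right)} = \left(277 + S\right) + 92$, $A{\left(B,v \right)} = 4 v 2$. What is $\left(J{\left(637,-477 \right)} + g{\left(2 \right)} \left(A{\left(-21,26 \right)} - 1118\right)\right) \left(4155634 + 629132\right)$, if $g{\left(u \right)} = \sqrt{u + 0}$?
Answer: $4813474596 - 4354137060 \sqrt{2} \approx -1.3442 \cdot 10^{9}$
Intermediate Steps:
$A{\left(B,v \right)} = 8 v$
$g{\left(u \right)} = \sqrt{u}$
$J{\left(S,G \right)} = 369 + S$
$\left(J{\left(637,-477 \right)} + g{\left(2 \right)} \left(A{\left(-21,26 \right)} - 1118\right)\right) \left(4155634 + 629132\right) = \left(\left(369 + 637\right) + \sqrt{2} \left(8 \cdot 26 - 1118\right)\right) \left(4155634 + 629132\right) = \left(1006 + \sqrt{2} \left(208 - 1118\right)\right) 4784766 = \left(1006 + \sqrt{2} \left(-910\right)\right) 4784766 = \left(1006 - 910 \sqrt{2}\right) 4784766 = 4813474596 - 4354137060 \sqrt{2}$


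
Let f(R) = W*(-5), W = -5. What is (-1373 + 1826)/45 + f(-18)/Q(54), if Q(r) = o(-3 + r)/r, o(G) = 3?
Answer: 6901/15 ≈ 460.07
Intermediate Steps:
f(R) = 25 (f(R) = -5*(-5) = 25)
Q(r) = 3/r
(-1373 + 1826)/45 + f(-18)/Q(54) = (-1373 + 1826)/45 + 25/((3/54)) = 453*(1/45) + 25/((3*(1/54))) = 151/15 + 25/(1/18) = 151/15 + 25*18 = 151/15 + 450 = 6901/15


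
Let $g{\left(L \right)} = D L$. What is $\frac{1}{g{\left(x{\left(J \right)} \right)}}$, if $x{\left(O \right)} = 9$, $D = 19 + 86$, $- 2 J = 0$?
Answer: $\frac{1}{945} \approx 0.0010582$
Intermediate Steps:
$J = 0$ ($J = \left(- \frac{1}{2}\right) 0 = 0$)
$D = 105$
$g{\left(L \right)} = 105 L$
$\frac{1}{g{\left(x{\left(J \right)} \right)}} = \frac{1}{105 \cdot 9} = \frac{1}{945}$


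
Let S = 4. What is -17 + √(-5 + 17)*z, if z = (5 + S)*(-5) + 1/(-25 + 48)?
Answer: -17 - 2068*√3/23 ≈ -172.73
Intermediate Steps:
z = -1034/23 (z = (5 + 4)*(-5) + 1/(-25 + 48) = 9*(-5) + 1/23 = -45 + 1/23 = -1034/23 ≈ -44.957)
-17 + √(-5 + 17)*z = -17 + √(-5 + 17)*(-1034/23) = -17 + √12*(-1034/23) = -17 + (2*√3)*(-1034/23) = -17 - 2068*√3/23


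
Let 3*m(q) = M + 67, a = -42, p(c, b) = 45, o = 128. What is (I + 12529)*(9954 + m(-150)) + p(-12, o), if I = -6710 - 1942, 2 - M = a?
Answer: 38735152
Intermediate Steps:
M = 44 (M = 2 - 1*(-42) = 2 + 42 = 44)
I = -8652
m(q) = 37 (m(q) = (44 + 67)/3 = (⅓)*111 = 37)
(I + 12529)*(9954 + m(-150)) + p(-12, o) = (-8652 + 12529)*(9954 + 37) + 45 = 3877*9991 + 45 = 38735107 + 45 = 38735152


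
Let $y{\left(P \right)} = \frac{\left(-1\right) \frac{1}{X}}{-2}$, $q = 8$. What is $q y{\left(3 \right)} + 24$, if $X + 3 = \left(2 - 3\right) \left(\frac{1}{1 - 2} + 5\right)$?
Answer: $\frac{164}{7} \approx 23.429$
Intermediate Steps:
$X = -7$ ($X = -3 + \left(2 - 3\right) \left(\frac{1}{1 - 2} + 5\right) = -3 - \left(\frac{1}{-1} + 5\right) = -3 - \left(-1 + 5\right) = -3 - 4 = -7$)
$y{\left(P \right)} = - \frac{1}{14}$ ($y{\left(P \right)} = \frac{\left(-1\right) \frac{1}{-7}}{-2} = \left(-1\right) \left(- \frac{1}{7}\right) \left(- \frac{1}{2}\right) = \frac{1}{7} \left(- \frac{1}{2}\right) = - \frac{1}{14}$)
$q y{\left(3 \right)} + 24 = 8 \left(- \frac{1}{14}\right) + 24 = - \frac{4}{7} + 24 = \frac{164}{7}$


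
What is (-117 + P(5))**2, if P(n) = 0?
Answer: 13689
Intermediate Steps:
(-117 + P(5))**2 = (-117 + 0)**2 = (-117)**2 = 13689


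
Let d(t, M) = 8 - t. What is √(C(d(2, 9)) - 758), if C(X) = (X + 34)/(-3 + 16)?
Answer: I*√127582/13 ≈ 27.476*I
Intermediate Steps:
C(X) = 34/13 + X/13 (C(X) = (34 + X)/13 = (34 + X)*(1/13) = 34/13 + X/13)
√(C(d(2, 9)) - 758) = √((34/13 + (8 - 1*2)/13) - 758) = √((34/13 + (8 - 2)/13) - 758) = √((34/13 + (1/13)*6) - 758) = √((34/13 + 6/13) - 758) = √(40/13 - 758) = √(-9814/13) = I*√127582/13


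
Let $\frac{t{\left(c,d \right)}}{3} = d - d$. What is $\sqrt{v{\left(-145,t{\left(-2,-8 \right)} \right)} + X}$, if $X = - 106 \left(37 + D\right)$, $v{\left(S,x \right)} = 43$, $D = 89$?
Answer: $i \sqrt{13313} \approx 115.38 i$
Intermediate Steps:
$t{\left(c,d \right)} = 0$ ($t{\left(c,d \right)} = 3 \left(d - d\right) = 3 \cdot 0 = 0$)
$X = -13356$ ($X = - 106 \left(37 + 89\right) = \left(-106\right) 126 = -13356$)
$\sqrt{v{\left(-145,t{\left(-2,-8 \right)} \right)} + X} = \sqrt{43 - 13356} = \sqrt{-13313} = i \sqrt{13313}$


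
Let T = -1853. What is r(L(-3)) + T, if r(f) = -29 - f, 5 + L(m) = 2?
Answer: -1879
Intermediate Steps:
L(m) = -3 (L(m) = -5 + 2 = -3)
r(L(-3)) + T = (-29 - 1*(-3)) - 1853 = (-29 + 3) - 1853 = -26 - 1853 = -1879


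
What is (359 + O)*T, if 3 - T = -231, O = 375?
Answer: 171756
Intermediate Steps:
T = 234 (T = 3 - 1*(-231) = 3 + 231 = 234)
(359 + O)*T = (359 + 375)*234 = 734*234 = 171756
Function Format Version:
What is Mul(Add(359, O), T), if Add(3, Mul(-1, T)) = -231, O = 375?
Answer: 171756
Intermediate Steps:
T = 234 (T = Add(3, Mul(-1, -231)) = Add(3, 231) = 234)
Mul(Add(359, O), T) = Mul(Add(359, 375), 234) = Mul(734, 234) = 171756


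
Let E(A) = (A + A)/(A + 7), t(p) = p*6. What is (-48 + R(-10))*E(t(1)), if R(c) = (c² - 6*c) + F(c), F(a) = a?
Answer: 1224/13 ≈ 94.154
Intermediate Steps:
t(p) = 6*p
R(c) = c² - 5*c (R(c) = (c² - 6*c) + c = c² - 5*c)
E(A) = 2*A/(7 + A) (E(A) = (2*A)/(7 + A) = 2*A/(7 + A))
(-48 + R(-10))*E(t(1)) = (-48 - 10*(-5 - 10))*(2*(6*1)/(7 + 6*1)) = (-48 - 10*(-15))*(2*6/(7 + 6)) = (-48 + 150)*(2*6/13) = 102*(2*6*(1/13)) = 102*(12/13) = 1224/13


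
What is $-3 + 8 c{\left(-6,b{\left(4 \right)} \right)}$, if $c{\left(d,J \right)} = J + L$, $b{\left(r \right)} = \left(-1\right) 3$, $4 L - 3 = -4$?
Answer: $-29$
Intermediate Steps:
$L = - \frac{1}{4}$ ($L = \frac{3}{4} + \frac{1}{4} \left(-4\right) = \frac{3}{4} - 1 = - \frac{1}{4} \approx -0.25$)
$b{\left(r \right)} = -3$
$c{\left(d,J \right)} = - \frac{1}{4} + J$ ($c{\left(d,J \right)} = J - \frac{1}{4} = - \frac{1}{4} + J$)
$-3 + 8 c{\left(-6,b{\left(4 \right)} \right)} = -3 + 8 \left(- \frac{1}{4} - 3\right) = -3 + 8 \left(- \frac{13}{4}\right) = -3 - 26 = -29$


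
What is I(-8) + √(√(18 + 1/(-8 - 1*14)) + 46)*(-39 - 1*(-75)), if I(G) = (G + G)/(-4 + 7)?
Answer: -16/3 + 18*√(22264 + 22*√8690)/11 ≈ 249.83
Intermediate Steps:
I(G) = 2*G/3 (I(G) = (2*G)/3 = (2*G)*(⅓) = 2*G/3)
I(-8) + √(√(18 + 1/(-8 - 1*14)) + 46)*(-39 - 1*(-75)) = (⅔)*(-8) + √(√(18 + 1/(-8 - 1*14)) + 46)*(-39 - 1*(-75)) = -16/3 + √(√(18 + 1/(-8 - 14)) + 46)*(-39 + 75) = -16/3 + √(√(18 + 1/(-22)) + 46)*36 = -16/3 + √(√(18 + 1*(-1/22)) + 46)*36 = -16/3 + √(√(18 - 1/22) + 46)*36 = -16/3 + √(√(395/22) + 46)*36 = -16/3 + √(√8690/22 + 46)*36 = -16/3 + √(46 + √8690/22)*36 = -16/3 + 36*√(46 + √8690/22)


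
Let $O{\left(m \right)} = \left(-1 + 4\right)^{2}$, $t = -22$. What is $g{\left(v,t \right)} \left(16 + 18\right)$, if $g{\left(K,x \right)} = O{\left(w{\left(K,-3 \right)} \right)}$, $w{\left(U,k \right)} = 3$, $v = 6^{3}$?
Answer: $306$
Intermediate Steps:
$v = 216$
$O{\left(m \right)} = 9$ ($O{\left(m \right)} = 3^{2} = 9$)
$g{\left(K,x \right)} = 9$
$g{\left(v,t \right)} \left(16 + 18\right) = 9 \left(16 + 18\right) = 9 \cdot 34 = 306$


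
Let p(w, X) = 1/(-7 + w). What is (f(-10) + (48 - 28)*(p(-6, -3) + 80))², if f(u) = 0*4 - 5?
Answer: 429111225/169 ≈ 2.5391e+6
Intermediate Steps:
f(u) = -5 (f(u) = 0 - 5 = -5)
(f(-10) + (48 - 28)*(p(-6, -3) + 80))² = (-5 + (48 - 28)*(1/(-7 - 6) + 80))² = (-5 + 20*(1/(-13) + 80))² = (-5 + 20*(-1/13 + 80))² = (-5 + 20*(1039/13))² = (-5 + 20780/13)² = (20715/13)² = 429111225/169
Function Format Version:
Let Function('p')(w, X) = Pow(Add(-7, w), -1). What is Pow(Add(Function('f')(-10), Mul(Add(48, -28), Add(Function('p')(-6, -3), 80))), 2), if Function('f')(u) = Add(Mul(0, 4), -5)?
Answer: Rational(429111225, 169) ≈ 2.5391e+6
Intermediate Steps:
Function('f')(u) = -5 (Function('f')(u) = Add(0, -5) = -5)
Pow(Add(Function('f')(-10), Mul(Add(48, -28), Add(Function('p')(-6, -3), 80))), 2) = Pow(Add(-5, Mul(Add(48, -28), Add(Pow(Add(-7, -6), -1), 80))), 2) = Pow(Add(-5, Mul(20, Add(Pow(-13, -1), 80))), 2) = Pow(Add(-5, Mul(20, Add(Rational(-1, 13), 80))), 2) = Pow(Add(-5, Mul(20, Rational(1039, 13))), 2) = Pow(Add(-5, Rational(20780, 13)), 2) = Pow(Rational(20715, 13), 2) = Rational(429111225, 169)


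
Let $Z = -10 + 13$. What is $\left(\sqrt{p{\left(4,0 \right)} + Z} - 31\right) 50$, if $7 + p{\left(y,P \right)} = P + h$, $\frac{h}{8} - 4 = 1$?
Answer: $-1250$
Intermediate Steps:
$h = 40$ ($h = 32 + 8 \cdot 1 = 32 + 8 = 40$)
$Z = 3$
$p{\left(y,P \right)} = 33 + P$ ($p{\left(y,P \right)} = -7 + \left(P + 40\right) = -7 + \left(40 + P\right) = 33 + P$)
$\left(\sqrt{p{\left(4,0 \right)} + Z} - 31\right) 50 = \left(\sqrt{\left(33 + 0\right) + 3} - 31\right) 50 = \left(\sqrt{33 + 3} - 31\right) 50 = \left(\sqrt{36} - 31\right) 50 = \left(6 - 31\right) 50 = \left(-25\right) 50 = -1250$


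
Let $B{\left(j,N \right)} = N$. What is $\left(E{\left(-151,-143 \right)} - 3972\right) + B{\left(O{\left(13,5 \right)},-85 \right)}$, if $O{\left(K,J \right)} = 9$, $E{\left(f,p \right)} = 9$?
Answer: $-4048$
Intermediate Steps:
$\left(E{\left(-151,-143 \right)} - 3972\right) + B{\left(O{\left(13,5 \right)},-85 \right)} = \left(9 - 3972\right) - 85 = -3963 - 85 = -4048$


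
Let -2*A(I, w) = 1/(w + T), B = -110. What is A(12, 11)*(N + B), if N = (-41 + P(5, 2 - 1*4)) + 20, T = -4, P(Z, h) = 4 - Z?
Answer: 66/7 ≈ 9.4286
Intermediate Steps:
N = -22 (N = (-41 + (4 - 1*5)) + 20 = (-41 + (4 - 5)) + 20 = (-41 - 1) + 20 = -42 + 20 = -22)
A(I, w) = -1/(2*(-4 + w)) (A(I, w) = -1/(2*(w - 4)) = -1/(2*(-4 + w)))
A(12, 11)*(N + B) = (-1/(-8 + 2*11))*(-22 - 110) = -1/(-8 + 22)*(-132) = -1/14*(-132) = 66/7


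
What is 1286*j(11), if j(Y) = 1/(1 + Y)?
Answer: 643/6 ≈ 107.17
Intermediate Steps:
1286*j(11) = 1286/(1 + 11) = 1286/12 = 1286*(1/12) = 643/6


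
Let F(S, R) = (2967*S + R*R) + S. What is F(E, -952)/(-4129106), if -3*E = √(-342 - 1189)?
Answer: -453152/2064553 + 1484*I*√1531/6193659 ≈ -0.21949 + 0.0093751*I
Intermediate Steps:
E = -I*√1531/3 (E = -√(-342 - 1189)/3 = -I*√1531/3 ≈ -13.043*I)
F(S, R) = R² + 2968*S (F(S, R) = (2967*S + R²) + S = (R² + 2967*S) + S = R² + 2968*S)
F(E, -952)/(-4129106) = ((-952)² + 2968*(-I*√1531/3))/(-4129106) = (906304 - 2968*I*√1531/3)*(-1/4129106) = -453152/2064553 + 1484*I*√1531/6193659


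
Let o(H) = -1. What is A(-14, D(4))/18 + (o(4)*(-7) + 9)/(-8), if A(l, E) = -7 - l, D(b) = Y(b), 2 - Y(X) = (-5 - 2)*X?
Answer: -29/18 ≈ -1.6111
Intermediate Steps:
Y(X) = 2 + 7*X (Y(X) = 2 - (-5 - 2)*X = 2 - (-7)*X = 2 + 7*X)
D(b) = 2 + 7*b
A(-14, D(4))/18 + (o(4)*(-7) + 9)/(-8) = (-7 - 1*(-14))/18 + (-1*(-7) + 9)/(-8) = (-7 + 14)*(1/18) + (7 + 9)*(-⅛) = 7*(1/18) + 16*(-⅛) = 7/18 - 2 = -29/18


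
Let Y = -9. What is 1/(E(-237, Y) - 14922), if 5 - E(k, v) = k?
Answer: -1/14680 ≈ -6.8120e-5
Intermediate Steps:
E(k, v) = 5 - k
1/(E(-237, Y) - 14922) = 1/((5 - 1*(-237)) - 14922) = 1/((5 + 237) - 14922) = 1/(242 - 14922) = 1/(-14680) = -1/14680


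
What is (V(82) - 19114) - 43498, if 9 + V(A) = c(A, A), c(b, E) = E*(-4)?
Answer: -62949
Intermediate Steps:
c(b, E) = -4*E
V(A) = -9 - 4*A
(V(82) - 19114) - 43498 = ((-9 - 4*82) - 19114) - 43498 = ((-9 - 328) - 19114) - 43498 = (-337 - 19114) - 43498 = -19451 - 43498 = -62949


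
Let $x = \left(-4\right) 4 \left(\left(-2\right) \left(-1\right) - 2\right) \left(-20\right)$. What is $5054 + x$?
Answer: $5054$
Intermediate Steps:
$x = 0$ ($x = - 16 \left(2 - 2\right) \left(-20\right) = \left(-16\right) 0 \left(-20\right) = 0 \left(-20\right) = 0$)
$5054 + x = 5054 + 0 = 5054$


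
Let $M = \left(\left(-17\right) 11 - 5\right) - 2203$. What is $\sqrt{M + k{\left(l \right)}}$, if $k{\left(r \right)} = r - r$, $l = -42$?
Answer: $i \sqrt{2395} \approx 48.939 i$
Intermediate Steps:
$M = -2395$ ($M = \left(-187 - 5\right) - 2203 = -192 - 2203 = -2395$)
$k{\left(r \right)} = 0$
$\sqrt{M + k{\left(l \right)}} = \sqrt{-2395 + 0} = \sqrt{-2395} = i \sqrt{2395}$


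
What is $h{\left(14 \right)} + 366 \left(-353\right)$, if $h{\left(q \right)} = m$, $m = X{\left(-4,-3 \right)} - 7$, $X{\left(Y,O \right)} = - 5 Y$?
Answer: $-129185$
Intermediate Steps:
$m = 13$ ($m = \left(-5\right) \left(-4\right) - 7 = 20 - 7 = 13$)
$h{\left(q \right)} = 13$
$h{\left(14 \right)} + 366 \left(-353\right) = 13 + 366 \left(-353\right) = 13 - 129198 = -129185$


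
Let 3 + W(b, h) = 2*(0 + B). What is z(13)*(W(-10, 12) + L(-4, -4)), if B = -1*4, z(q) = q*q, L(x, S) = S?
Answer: -2535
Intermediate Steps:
z(q) = q**2
B = -4
W(b, h) = -11 (W(b, h) = -3 + 2*(0 - 4) = -3 + 2*(-4) = -3 - 8 = -11)
z(13)*(W(-10, 12) + L(-4, -4)) = 13**2*(-11 - 4) = 169*(-15) = -2535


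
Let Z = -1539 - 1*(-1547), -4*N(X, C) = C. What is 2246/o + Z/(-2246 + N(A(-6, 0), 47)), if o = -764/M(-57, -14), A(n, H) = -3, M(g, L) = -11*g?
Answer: -6358928975/3449842 ≈ -1843.3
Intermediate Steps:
N(X, C) = -C/4
o = -764/627 (o = -764/((-11*(-57))) = -764/627 ≈ -1.2185)
Z = 8 (Z = -1539 + 1547 = 8)
2246/o + Z/(-2246 + N(A(-6, 0), 47)) = 2246/(-764/627) + 8/(-2246 - ¼*47) = 2246*(-627/764) + 8/(-2246 - 47/4) = -704121/382 + 8/(-9031/4) = -704121/382 + 8*(-4/9031) = -704121/382 - 32/9031 = -6358928975/3449842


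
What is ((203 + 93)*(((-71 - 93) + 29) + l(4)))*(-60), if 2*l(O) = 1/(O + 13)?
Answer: 40750320/17 ≈ 2.3971e+6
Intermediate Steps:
l(O) = 1/(2*(13 + O)) (l(O) = 1/(2*(O + 13)) = 1/(2*(13 + O)))
((203 + 93)*(((-71 - 93) + 29) + l(4)))*(-60) = ((203 + 93)*(((-71 - 93) + 29) + 1/(2*(13 + 4))))*(-60) = (296*((-164 + 29) + (½)/17))*(-60) = (296*(-135 + (½)*(1/17)))*(-60) = (296*(-135 + 1/34))*(-60) = (296*(-4589/34))*(-60) = -679172/17*(-60) = 40750320/17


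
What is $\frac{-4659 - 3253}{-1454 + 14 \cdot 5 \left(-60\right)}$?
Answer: $\frac{3956}{2827} \approx 1.3994$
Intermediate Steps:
$\frac{-4659 - 3253}{-1454 + 14 \cdot 5 \left(-60\right)} = - \frac{7912}{-1454 + 70 \left(-60\right)} = - \frac{7912}{-1454 - 4200} = - \frac{7912}{-5654} = \left(-7912\right) \left(- \frac{1}{5654}\right) = \frac{3956}{2827}$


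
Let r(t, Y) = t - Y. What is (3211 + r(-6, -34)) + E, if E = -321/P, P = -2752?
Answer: 8914049/2752 ≈ 3239.1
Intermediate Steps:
E = 321/2752 (E = -321/(-2752) = -321*(-1/2752) = 321/2752 ≈ 0.11664)
(3211 + r(-6, -34)) + E = (3211 + (-6 - 1*(-34))) + 321/2752 = (3211 + (-6 + 34)) + 321/2752 = (3211 + 28) + 321/2752 = 3239 + 321/2752 = 8914049/2752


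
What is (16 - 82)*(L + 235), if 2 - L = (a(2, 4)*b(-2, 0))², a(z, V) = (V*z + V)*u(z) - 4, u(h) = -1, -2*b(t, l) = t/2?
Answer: -11418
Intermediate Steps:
b(t, l) = -t/4 (b(t, l) = -t/(2*2) = -t/4)
a(z, V) = -4 - V - V*z (a(z, V) = (V*z + V)*(-1) - 4 = (V + V*z)*(-1) - 4 = (-V - V*z) - 4 = -4 - V - V*z)
L = -62 (L = 2 - ((-4 - 1*4 - 1*4*2)*(-¼*(-2)))² = 2 - ((-4 - 4 - 8)*(½))² = 2 - (-16*½)² = 2 - 1*(-8)² = 2 - 1*64 = 2 - 64 = -62)
(16 - 82)*(L + 235) = (16 - 82)*(-62 + 235) = -66*173 = -11418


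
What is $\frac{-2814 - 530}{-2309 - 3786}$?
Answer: $\frac{3344}{6095} \approx 0.54865$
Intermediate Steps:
$\frac{-2814 - 530}{-2309 - 3786} = - \frac{3344}{-6095} = \left(-3344\right) \left(- \frac{1}{6095}\right) = \frac{3344}{6095}$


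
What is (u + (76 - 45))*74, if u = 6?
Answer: 2738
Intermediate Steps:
(u + (76 - 45))*74 = (6 + (76 - 45))*74 = (6 + 31)*74 = 37*74 = 2738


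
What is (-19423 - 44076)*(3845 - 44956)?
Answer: 2610507389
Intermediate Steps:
(-19423 - 44076)*(3845 - 44956) = -63499*(-41111) = 2610507389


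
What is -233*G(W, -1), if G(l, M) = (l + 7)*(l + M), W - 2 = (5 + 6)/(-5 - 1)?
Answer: 50095/36 ≈ 1391.5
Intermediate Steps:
W = 1/6 (W = 2 + (5 + 6)/(-5 - 1) = 2 + 11/(-6) = 2 + 11*(-1/6) = 2 - 11/6 = 1/6 ≈ 0.16667)
G(l, M) = (7 + l)*(M + l)
-233*G(W, -1) = -233*((1/6)**2 + 7*(-1) + 7*(1/6) - 1*1/6) = -233*(1/36 - 7 + 7/6 - 1/6) = -233*(-215/36) = 50095/36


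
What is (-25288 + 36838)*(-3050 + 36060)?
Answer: 381265500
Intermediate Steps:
(-25288 + 36838)*(-3050 + 36060) = 11550*33010 = 381265500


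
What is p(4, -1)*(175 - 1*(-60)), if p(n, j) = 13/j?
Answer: -3055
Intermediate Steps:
p(4, -1)*(175 - 1*(-60)) = (13/(-1))*(175 - 1*(-60)) = (13*(-1))*(175 + 60) = -13*235 = -3055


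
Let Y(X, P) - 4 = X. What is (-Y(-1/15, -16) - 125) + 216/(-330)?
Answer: -21382/165 ≈ -129.59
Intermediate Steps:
Y(X, P) = 4 + X
(-Y(-1/15, -16) - 125) + 216/(-330) = (-(4 - 1/15) - 125) + 216/(-330) = (-(4 - 1*1/15) - 125) + 216*(-1/330) = (-(4 - 1/15) - 125) - 36/55 = (-1*59/15 - 125) - 36/55 = (-59/15 - 125) - 36/55 = -1934/15 - 36/55 = -21382/165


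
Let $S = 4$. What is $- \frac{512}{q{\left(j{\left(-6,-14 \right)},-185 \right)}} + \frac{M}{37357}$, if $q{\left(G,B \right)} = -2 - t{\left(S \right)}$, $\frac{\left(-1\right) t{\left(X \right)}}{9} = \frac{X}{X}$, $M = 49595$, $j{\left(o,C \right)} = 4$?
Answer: $- \frac{18779619}{261499} \approx -71.815$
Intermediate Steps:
$t{\left(X \right)} = -9$ ($t{\left(X \right)} = - 9 \frac{X}{X} = \left(-9\right) 1 = -9$)
$q{\left(G,B \right)} = 7$ ($q{\left(G,B \right)} = -2 - -9 = -2 + 9 = 7$)
$- \frac{512}{q{\left(j{\left(-6,-14 \right)},-185 \right)}} + \frac{M}{37357} = - \frac{512}{7} + \frac{49595}{37357} = - \frac{18779619}{261499}$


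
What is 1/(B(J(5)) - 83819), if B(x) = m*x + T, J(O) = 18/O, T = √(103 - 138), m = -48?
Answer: -2099795/176365562556 - 25*I*√35/176365562556 ≈ -1.1906e-5 - 8.3861e-10*I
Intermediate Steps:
T = I*√35 (T = √(-35) = I*√35 ≈ 5.9161*I)
B(x) = -48*x + I*√35
1/(B(J(5)) - 83819) = 1/((-864/5 + I*√35) - 83819) = 1/(-419959/5 + I*√35)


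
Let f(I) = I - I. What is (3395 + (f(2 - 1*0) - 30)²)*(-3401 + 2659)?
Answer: -3186890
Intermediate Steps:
f(I) = 0
(3395 + (f(2 - 1*0) - 30)²)*(-3401 + 2659) = (3395 + (0 - 30)²)*(-3401 + 2659) = (3395 + (-30)²)*(-742) = (3395 + 900)*(-742) = 4295*(-742) = -3186890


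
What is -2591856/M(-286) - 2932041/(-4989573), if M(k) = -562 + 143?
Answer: 4311161080889/696877029 ≈ 6186.4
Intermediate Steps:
M(k) = -419
-2591856/M(-286) - 2932041/(-4989573) = -2591856/(-419) - 2932041/(-4989573) = -2591856*(-1/419) - 2932041*(-1/4989573) = 2591856/419 + 977347/1663191 = 4311161080889/696877029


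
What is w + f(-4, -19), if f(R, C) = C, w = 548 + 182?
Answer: 711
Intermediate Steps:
w = 730
w + f(-4, -19) = 730 - 19 = 711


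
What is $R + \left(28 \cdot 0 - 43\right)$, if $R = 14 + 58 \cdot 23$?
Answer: $1305$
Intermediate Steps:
$R = 1348$ ($R = 14 + 1334 = 1348$)
$R + \left(28 \cdot 0 - 43\right) = 1348 + \left(28 \cdot 0 - 43\right) = 1348 + \left(0 - 43\right) = 1348 - 43 = 1305$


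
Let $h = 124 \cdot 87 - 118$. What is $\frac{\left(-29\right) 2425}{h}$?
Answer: $- \frac{145}{22} \approx -6.5909$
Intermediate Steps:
$h = 10670$ ($h = 10788 - 118 = 10670$)
$\frac{\left(-29\right) 2425}{h} = \frac{\left(-29\right) 2425}{10670} = \left(-70325\right) \frac{1}{10670} = - \frac{145}{22}$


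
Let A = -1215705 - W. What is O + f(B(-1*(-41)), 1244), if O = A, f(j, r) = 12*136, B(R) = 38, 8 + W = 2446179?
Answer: -3660244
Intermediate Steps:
W = 2446171 (W = -8 + 2446179 = 2446171)
f(j, r) = 1632
A = -3661876 (A = -1215705 - 1*2446171 = -1215705 - 2446171 = -3661876)
O = -3661876
O + f(B(-1*(-41)), 1244) = -3661876 + 1632 = -3660244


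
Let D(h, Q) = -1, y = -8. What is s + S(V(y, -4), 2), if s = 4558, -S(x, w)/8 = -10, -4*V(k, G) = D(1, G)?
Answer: 4638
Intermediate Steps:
V(k, G) = ¼ (V(k, G) = -¼*(-1) = ¼)
S(x, w) = 80 (S(x, w) = -8*(-10) = 80)
s + S(V(y, -4), 2) = 4558 + 80 = 4638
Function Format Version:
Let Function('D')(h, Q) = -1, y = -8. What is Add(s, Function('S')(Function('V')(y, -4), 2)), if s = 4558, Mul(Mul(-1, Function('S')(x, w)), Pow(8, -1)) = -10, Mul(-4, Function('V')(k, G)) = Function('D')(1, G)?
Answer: 4638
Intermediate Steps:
Function('V')(k, G) = Rational(1, 4) (Function('V')(k, G) = Mul(Rational(-1, 4), -1) = Rational(1, 4))
Function('S')(x, w) = 80 (Function('S')(x, w) = Mul(-8, -10) = 80)
Add(s, Function('S')(Function('V')(y, -4), 2)) = Add(4558, 80) = 4638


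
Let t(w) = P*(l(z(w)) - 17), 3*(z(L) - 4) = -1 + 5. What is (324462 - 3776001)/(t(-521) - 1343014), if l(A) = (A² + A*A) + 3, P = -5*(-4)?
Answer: 31063851/12079406 ≈ 2.5716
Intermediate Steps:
z(L) = 16/3 (z(L) = 4 + (-1 + 5)/3 = 4 + (⅓)*4 = 4 + 4/3 = 16/3)
P = 20
l(A) = 3 + 2*A² (l(A) = (A² + A²) + 3 = 2*A² + 3 = 3 + 2*A²)
t(w) = 7720/9 (t(w) = 20*((3 + 2*(16/3)²) - 17) = 20*((3 + 2*(256/9)) - 17) = 20*((3 + 512/9) - 17) = 20*(539/9 - 17) = 20*(386/9) = 7720/9)
(324462 - 3776001)/(t(-521) - 1343014) = (324462 - 3776001)/(7720/9 - 1343014) = -3451539/(-12079406/9) = -3451539*(-9/12079406) = 31063851/12079406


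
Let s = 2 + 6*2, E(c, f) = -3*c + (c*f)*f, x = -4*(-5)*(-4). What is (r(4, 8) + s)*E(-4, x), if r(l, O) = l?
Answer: -460584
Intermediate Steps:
x = -80 (x = 20*(-4) = -80)
E(c, f) = -3*c + c*f**2
s = 14 (s = 2 + 12 = 14)
(r(4, 8) + s)*E(-4, x) = (4 + 14)*(-4*(-3 + (-80)**2)) = 18*(-4*(-3 + 6400)) = 18*(-4*6397) = 18*(-25588) = -460584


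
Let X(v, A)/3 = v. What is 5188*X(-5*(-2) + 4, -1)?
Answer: 217896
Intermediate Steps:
X(v, A) = 3*v
5188*X(-5*(-2) + 4, -1) = 5188*(3*(-5*(-2) + 4)) = 5188*(3*(10 + 4)) = 5188*(3*14) = 5188*42 = 217896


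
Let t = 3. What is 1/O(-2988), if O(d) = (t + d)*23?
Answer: -1/68655 ≈ -1.4566e-5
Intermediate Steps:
O(d) = 69 + 23*d (O(d) = (3 + d)*23 = 69 + 23*d)
1/O(-2988) = 1/(69 + 23*(-2988)) = 1/(69 - 68724) = 1/(-68655) = -1/68655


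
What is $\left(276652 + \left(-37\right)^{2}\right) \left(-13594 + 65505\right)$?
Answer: $14432348131$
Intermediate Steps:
$\left(276652 + \left(-37\right)^{2}\right) \left(-13594 + 65505\right) = \left(276652 + 1369\right) 51911 = 278021 \cdot 51911 = 14432348131$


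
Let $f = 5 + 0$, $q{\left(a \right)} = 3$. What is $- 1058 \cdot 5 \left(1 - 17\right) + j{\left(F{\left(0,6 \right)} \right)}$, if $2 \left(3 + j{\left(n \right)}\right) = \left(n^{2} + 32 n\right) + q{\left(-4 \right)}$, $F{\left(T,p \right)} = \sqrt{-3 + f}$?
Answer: $\frac{169279}{2} + 16 \sqrt{2} \approx 84662.0$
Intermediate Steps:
$f = 5$
$F{\left(T,p \right)} = \sqrt{2}$ ($F{\left(T,p \right)} = \sqrt{-3 + 5} = \sqrt{2}$)
$j{\left(n \right)} = - \frac{3}{2} + \frac{n^{2}}{2} + 16 n$ ($j{\left(n \right)} = -3 + \frac{\left(n^{2} + 32 n\right) + 3}{2} = -3 + \frac{3 + n^{2} + 32 n}{2} = -3 + \left(\frac{3}{2} + \frac{n^{2}}{2} + 16 n\right) = - \frac{3}{2} + \frac{n^{2}}{2} + 16 n$)
$- 1058 \cdot 5 \left(1 - 17\right) + j{\left(F{\left(0,6 \right)} \right)} = - 1058 \cdot 5 \left(1 - 17\right) + \left(- \frac{3}{2} + \frac{\left(\sqrt{2}\right)^{2}}{2} + 16 \sqrt{2}\right) = - 1058 \cdot 5 \left(-16\right) + \left(- \frac{3}{2} + \frac{1}{2} \cdot 2 + 16 \sqrt{2}\right) = \left(-1058\right) \left(-80\right) + \left(- \frac{3}{2} + 1 + 16 \sqrt{2}\right) = 84640 - \left(\frac{1}{2} - 16 \sqrt{2}\right) = \frac{169279}{2} + 16 \sqrt{2}$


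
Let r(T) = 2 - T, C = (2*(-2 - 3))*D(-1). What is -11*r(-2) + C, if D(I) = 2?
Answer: -64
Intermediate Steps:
C = -20 (C = (2*(-2 - 3))*2 = (2*(-5))*2 = -10*2 = -20)
-11*r(-2) + C = -11*(2 - 1*(-2)) - 20 = -11*(2 + 2) - 20 = -11*4 - 20 = -44 - 20 = -64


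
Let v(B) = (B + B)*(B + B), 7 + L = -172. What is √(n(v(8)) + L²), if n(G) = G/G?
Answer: √32042 ≈ 179.00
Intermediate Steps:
L = -179 (L = -7 - 172 = -179)
v(B) = 4*B² (v(B) = (2*B)*(2*B) = 4*B²)
n(G) = 1
√(n(v(8)) + L²) = √(1 + (-179)²) = √(1 + 32041) = √32042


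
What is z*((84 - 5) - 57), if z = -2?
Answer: -44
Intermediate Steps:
z*((84 - 5) - 57) = -2*((84 - 5) - 57) = -2*(79 - 57) = -2*22 = -44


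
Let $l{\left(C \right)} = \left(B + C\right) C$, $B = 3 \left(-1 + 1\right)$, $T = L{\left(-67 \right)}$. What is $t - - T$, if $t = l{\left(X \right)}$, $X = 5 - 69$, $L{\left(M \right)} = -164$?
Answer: $3932$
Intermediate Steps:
$X = -64$
$T = -164$
$B = 0$ ($B = 3 \cdot 0 = 0$)
$l{\left(C \right)} = C^{2}$ ($l{\left(C \right)} = \left(0 + C\right) C = C C = C^{2}$)
$t = 4096$ ($t = \left(-64\right)^{2} = 4096$)
$t - - T = 4096 - \left(-1\right) \left(-164\right) = 4096 - 164 = 3932$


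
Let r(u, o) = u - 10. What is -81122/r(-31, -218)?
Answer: 81122/41 ≈ 1978.6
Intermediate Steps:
r(u, o) = -10 + u
-81122/r(-31, -218) = -81122/(-10 - 31) = -81122/(-41) = -81122*(-1/41) = 81122/41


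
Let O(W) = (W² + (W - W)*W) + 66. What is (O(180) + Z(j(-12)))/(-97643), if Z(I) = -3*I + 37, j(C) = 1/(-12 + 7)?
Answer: -162518/488215 ≈ -0.33288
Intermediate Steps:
j(C) = -⅕ (j(C) = 1/(-5) = -⅕)
Z(I) = 37 - 3*I
O(W) = 66 + W² (O(W) = (W² + 0*W) + 66 = (W² + 0) + 66 = W² + 66 = 66 + W²)
(O(180) + Z(j(-12)))/(-97643) = ((66 + 180²) + (37 - 3*(-⅕)))/(-97643) = ((66 + 32400) + (37 + ⅗))*(-1/97643) = (32466 + 188/5)*(-1/97643) = (162518/5)*(-1/97643) = -162518/488215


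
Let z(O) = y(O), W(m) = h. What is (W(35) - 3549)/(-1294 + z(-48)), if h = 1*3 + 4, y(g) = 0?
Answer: 1771/647 ≈ 2.7372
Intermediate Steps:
h = 7 (h = 3 + 4 = 7)
W(m) = 7
z(O) = 0
(W(35) - 3549)/(-1294 + z(-48)) = (7 - 3549)/(-1294 + 0) = -3542/(-1294) = -3542*(-1/1294) = 1771/647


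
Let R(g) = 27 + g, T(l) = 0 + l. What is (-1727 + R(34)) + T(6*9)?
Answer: -1612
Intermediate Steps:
T(l) = l
(-1727 + R(34)) + T(6*9) = (-1727 + (27 + 34)) + 6*9 = (-1727 + 61) + 54 = -1666 + 54 = -1612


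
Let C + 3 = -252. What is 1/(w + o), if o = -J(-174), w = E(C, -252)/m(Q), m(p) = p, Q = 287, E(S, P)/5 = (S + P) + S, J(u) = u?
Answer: 287/46128 ≈ 0.0062218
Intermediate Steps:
C = -255 (C = -3 - 252 = -255)
E(S, P) = 5*P + 10*S (E(S, P) = 5*((S + P) + S) = 5*((P + S) + S) = 5*(P + 2*S) = 5*P + 10*S)
w = -3810/287 (w = (5*(-252) + 10*(-255))/287 = (-1260 - 2550)*(1/287) = -3810*1/287 = -3810/287 ≈ -13.275)
o = 174 (o = -1*(-174) = 174)
1/(w + o) = 1/(-3810/287 + 174) = 1/(46128/287) = 287/46128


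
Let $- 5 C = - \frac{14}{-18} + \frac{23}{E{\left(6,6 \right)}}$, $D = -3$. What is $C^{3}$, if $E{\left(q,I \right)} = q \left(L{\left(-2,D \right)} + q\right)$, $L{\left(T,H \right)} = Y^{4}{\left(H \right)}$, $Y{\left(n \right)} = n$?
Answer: $- \frac{2924207}{658503000} \approx -0.0044407$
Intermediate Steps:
$L{\left(T,H \right)} = H^{4}$
$E{\left(q,I \right)} = q \left(81 + q\right)$ ($E{\left(q,I \right)} = q \left(\left(-3\right)^{4} + q\right) = q \left(81 + q\right)$)
$C = - \frac{143}{870}$ ($C = - \frac{- \frac{14}{-18} + \frac{23}{6 \left(81 + 6\right)}}{5} = - \frac{\left(-14\right) \left(- \frac{1}{18}\right) + \frac{23}{6 \cdot 87}}{5} = - \frac{\frac{7}{9} + \frac{23}{522}}{5} = \left(- \frac{1}{5}\right) \frac{143}{174} = - \frac{143}{870} \approx -0.16437$)
$C^{3} = \left(- \frac{143}{870}\right)^{3} = - \frac{2924207}{658503000}$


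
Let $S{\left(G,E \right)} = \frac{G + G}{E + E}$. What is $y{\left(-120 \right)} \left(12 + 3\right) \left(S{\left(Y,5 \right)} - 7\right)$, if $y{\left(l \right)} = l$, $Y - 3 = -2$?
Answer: $12240$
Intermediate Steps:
$Y = 1$ ($Y = 3 - 2 = 1$)
$S{\left(G,E \right)} = \frac{G}{E}$ ($S{\left(G,E \right)} = \frac{2 G}{2 E} = 2 G \frac{1}{2 E} = \frac{G}{E}$)
$y{\left(-120 \right)} \left(12 + 3\right) \left(S{\left(Y,5 \right)} - 7\right) = - 120 \left(12 + 3\right) \left(1 \cdot \frac{1}{5} - 7\right) = - 120 \cdot 15 \left(1 \cdot \frac{1}{5} - 7\right) = - 120 \cdot 15 \left(\frac{1}{5} - 7\right) = - 120 \cdot 15 \left(- \frac{34}{5}\right) = \left(-120\right) \left(-102\right) = 12240$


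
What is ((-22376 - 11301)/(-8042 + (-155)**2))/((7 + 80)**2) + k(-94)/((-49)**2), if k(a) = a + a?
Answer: -22824219953/290461760127 ≈ -0.078579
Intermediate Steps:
k(a) = 2*a
((-22376 - 11301)/(-8042 + (-155)**2))/((7 + 80)**2) + k(-94)/((-49)**2) = ((-22376 - 11301)/(-8042 + (-155)**2))/((7 + 80)**2) + (2*(-94))/((-49)**2) = (-33677/(-8042 + 24025))/(87**2) - 188/2401 = -33677/15983/7569 - 188*1/2401 = -33677*1/15983*(1/7569) - 188/2401 = -33677/15983*1/7569 - 188/2401 = -33677/120975327 - 188/2401 = -22824219953/290461760127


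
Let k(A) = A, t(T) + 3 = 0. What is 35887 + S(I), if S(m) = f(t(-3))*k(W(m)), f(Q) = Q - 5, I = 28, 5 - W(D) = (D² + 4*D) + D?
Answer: 43239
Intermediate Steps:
t(T) = -3 (t(T) = -3 + 0 = -3)
W(D) = 5 - D² - 5*D (W(D) = 5 - ((D² + 4*D) + D) = 5 - (D² + 5*D) = 5 + (-D² - 5*D) = 5 - D² - 5*D)
f(Q) = -5 + Q
S(m) = -40 + 8*m² + 40*m (S(m) = (-5 - 3)*(5 - m² - 5*m) = -8*(5 - m² - 5*m) = -40 + 8*m² + 40*m)
35887 + S(I) = 35887 + (-40 + 8*28² + 40*28) = 35887 + (-40 + 8*784 + 1120) = 35887 + (-40 + 6272 + 1120) = 35887 + 7352 = 43239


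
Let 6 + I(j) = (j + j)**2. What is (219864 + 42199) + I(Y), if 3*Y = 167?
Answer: 2470069/9 ≈ 2.7445e+5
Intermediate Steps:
Y = 167/3 (Y = (1/3)*167 = 167/3 ≈ 55.667)
I(j) = -6 + 4*j**2 (I(j) = -6 + (j + j)**2 = -6 + (2*j)**2 = -6 + 4*j**2)
(219864 + 42199) + I(Y) = (219864 + 42199) + (-6 + 4*(167/3)**2) = 262063 + (-6 + 4*(27889/9)) = 262063 + (-6 + 111556/9) = 262063 + 111502/9 = 2470069/9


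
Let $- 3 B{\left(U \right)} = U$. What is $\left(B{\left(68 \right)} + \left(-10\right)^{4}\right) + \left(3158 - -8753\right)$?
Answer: $\frac{65665}{3} \approx 21888.0$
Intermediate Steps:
$B{\left(U \right)} = - \frac{U}{3}$
$\left(B{\left(68 \right)} + \left(-10\right)^{4}\right) + \left(3158 - -8753\right) = \left(\left(- \frac{1}{3}\right) 68 + \left(-10\right)^{4}\right) + \left(3158 - -8753\right) = \left(- \frac{68}{3} + 10000\right) + \left(3158 + 8753\right) = \frac{29932}{3} + 11911 = \frac{65665}{3}$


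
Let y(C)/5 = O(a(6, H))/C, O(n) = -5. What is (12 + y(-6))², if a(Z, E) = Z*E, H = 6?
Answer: 9409/36 ≈ 261.36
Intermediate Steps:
a(Z, E) = E*Z
y(C) = -25/C (y(C) = 5*(-5/C) = -25/C)
(12 + y(-6))² = (12 - 25/(-6))² = (12 - 25*(-⅙))² = (12 + 25/6)² = (97/6)² = 9409/36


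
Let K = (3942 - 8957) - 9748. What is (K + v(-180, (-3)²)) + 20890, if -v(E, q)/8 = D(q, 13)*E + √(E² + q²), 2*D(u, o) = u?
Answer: 12607 - 72*√401 ≈ 11165.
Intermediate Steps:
D(u, o) = u/2
K = -14763 (K = -5015 - 9748 = -14763)
v(E, q) = -8*√(E² + q²) - 4*E*q (v(E, q) = -8*((q/2)*E + √(E² + q²)) = -8*(E*q/2 + √(E² + q²)) = -8*(√(E² + q²) + E*q/2) = -8*√(E² + q²) - 4*E*q)
(K + v(-180, (-3)²)) + 20890 = (-14763 + (-8*√((-180)² + ((-3)²)²) - 4*(-180)*(-3)²)) + 20890 = (-14763 + (-8*√(32400 + 9²) - 4*(-180)*9)) + 20890 = (-14763 + (-8*√(32400 + 81) + 6480)) + 20890 = (-14763 + (-72*√401 + 6480)) + 20890 = (-14763 + (6480 - 72*√401)) + 20890 = (-8283 - 72*√401) + 20890 = 12607 - 72*√401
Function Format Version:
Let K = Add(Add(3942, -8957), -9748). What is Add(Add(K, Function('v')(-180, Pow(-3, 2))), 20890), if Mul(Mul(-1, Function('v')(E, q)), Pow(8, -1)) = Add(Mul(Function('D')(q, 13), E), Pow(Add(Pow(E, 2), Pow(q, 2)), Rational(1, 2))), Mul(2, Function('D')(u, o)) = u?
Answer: Add(12607, Mul(-72, Pow(401, Rational(1, 2)))) ≈ 11165.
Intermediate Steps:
Function('D')(u, o) = Mul(Rational(1, 2), u)
K = -14763 (K = Add(-5015, -9748) = -14763)
Function('v')(E, q) = Add(Mul(-8, Pow(Add(Pow(E, 2), Pow(q, 2)), Rational(1, 2))), Mul(-4, E, q)) (Function('v')(E, q) = Mul(-8, Add(Mul(Mul(Rational(1, 2), q), E), Pow(Add(Pow(E, 2), Pow(q, 2)), Rational(1, 2)))) = Mul(-8, Add(Mul(Rational(1, 2), E, q), Pow(Add(Pow(E, 2), Pow(q, 2)), Rational(1, 2)))) = Mul(-8, Add(Pow(Add(Pow(E, 2), Pow(q, 2)), Rational(1, 2)), Mul(Rational(1, 2), E, q))) = Add(Mul(-8, Pow(Add(Pow(E, 2), Pow(q, 2)), Rational(1, 2))), Mul(-4, E, q)))
Add(Add(K, Function('v')(-180, Pow(-3, 2))), 20890) = Add(Add(-14763, Add(Mul(-8, Pow(Add(Pow(-180, 2), Pow(Pow(-3, 2), 2)), Rational(1, 2))), Mul(-4, -180, Pow(-3, 2)))), 20890) = Add(Add(-14763, Add(Mul(-8, Pow(Add(32400, Pow(9, 2)), Rational(1, 2))), Mul(-4, -180, 9))), 20890) = Add(Add(-14763, Add(Mul(-8, Pow(Add(32400, 81), Rational(1, 2))), 6480)), 20890) = Add(Add(-14763, Add(Mul(-8, Pow(32481, Rational(1, 2))), 6480)), 20890) = Add(Add(-14763, Add(Mul(-8, Mul(9, Pow(401, Rational(1, 2)))), 6480)), 20890) = Add(Add(-14763, Add(Mul(-72, Pow(401, Rational(1, 2))), 6480)), 20890) = Add(Add(-14763, Add(6480, Mul(-72, Pow(401, Rational(1, 2))))), 20890) = Add(Add(-8283, Mul(-72, Pow(401, Rational(1, 2)))), 20890) = Add(12607, Mul(-72, Pow(401, Rational(1, 2))))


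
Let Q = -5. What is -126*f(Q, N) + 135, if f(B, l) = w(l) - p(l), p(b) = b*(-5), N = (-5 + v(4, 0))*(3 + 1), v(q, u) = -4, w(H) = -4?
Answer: 23319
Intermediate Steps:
N = -36 (N = (-5 - 4)*(3 + 1) = -9*4 = -36)
p(b) = -5*b
f(B, l) = -4 + 5*l (f(B, l) = -4 - (-5)*l = -4 + 5*l)
-126*f(Q, N) + 135 = -126*(-4 + 5*(-36)) + 135 = -126*(-4 - 180) + 135 = -126*(-184) + 135 = 23184 + 135 = 23319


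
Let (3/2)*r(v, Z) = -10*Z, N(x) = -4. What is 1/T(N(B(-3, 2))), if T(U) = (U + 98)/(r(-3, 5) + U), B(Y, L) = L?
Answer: -56/141 ≈ -0.39716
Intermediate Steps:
r(v, Z) = -20*Z/3 (r(v, Z) = 2*(-10*Z)/3 = -20*Z/3)
T(U) = (98 + U)/(-100/3 + U) (T(U) = (U + 98)/(-20/3*5 + U) = (98 + U)/(-100/3 + U))
1/T(N(B(-3, 2))) = 1/(3*(98 - 4)/(-100 + 3*(-4))) = 1/(3*94/(-100 - 12)) = 1/(3*94/(-112)) = 1/(3*(-1/112)*94) = 1/(-141/56) = -56/141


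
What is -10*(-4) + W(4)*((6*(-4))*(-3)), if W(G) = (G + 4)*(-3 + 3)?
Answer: 40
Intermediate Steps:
W(G) = 0 (W(G) = (4 + G)*0 = 0)
-10*(-4) + W(4)*((6*(-4))*(-3)) = -10*(-4) + 0*((6*(-4))*(-3)) = 40 + 0*(-24*(-3)) = 40 + 0*72 = 40 + 0 = 40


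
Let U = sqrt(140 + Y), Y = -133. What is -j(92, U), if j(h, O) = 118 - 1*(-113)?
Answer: -231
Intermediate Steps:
U = sqrt(7) (U = sqrt(140 - 133) = sqrt(7) ≈ 2.6458)
j(h, O) = 231 (j(h, O) = 118 + 113 = 231)
-j(92, U) = -1*231 = -231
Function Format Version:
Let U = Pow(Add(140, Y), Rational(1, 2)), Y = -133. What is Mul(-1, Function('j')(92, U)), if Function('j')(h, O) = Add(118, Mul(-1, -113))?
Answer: -231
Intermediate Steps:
U = Pow(7, Rational(1, 2)) (U = Pow(Add(140, -133), Rational(1, 2)) = Pow(7, Rational(1, 2)) ≈ 2.6458)
Function('j')(h, O) = 231 (Function('j')(h, O) = Add(118, 113) = 231)
Mul(-1, Function('j')(92, U)) = Mul(-1, 231) = -231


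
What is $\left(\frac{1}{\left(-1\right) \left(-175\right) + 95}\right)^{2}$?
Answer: $\frac{1}{72900} \approx 1.3717 \cdot 10^{-5}$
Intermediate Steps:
$\left(\frac{1}{\left(-1\right) \left(-175\right) + 95}\right)^{2} = \left(\frac{1}{175 + 95}\right)^{2} = \left(\frac{1}{270}\right)^{2} = \frac{1}{72900}$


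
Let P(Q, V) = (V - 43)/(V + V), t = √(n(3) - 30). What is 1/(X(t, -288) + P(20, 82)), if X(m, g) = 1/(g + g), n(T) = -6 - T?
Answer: 23616/5575 ≈ 4.2361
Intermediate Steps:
t = I*√39 (t = √((-6 - 1*3) - 30) = √((-6 - 3) - 30) = √(-9 - 30) = √(-39) = I*√39 ≈ 6.245*I)
P(Q, V) = (-43 + V)/(2*V) (P(Q, V) = (-43 + V)/((2*V)) = (-43 + V)*(1/(2*V)) = (-43 + V)/(2*V))
X(m, g) = 1/(2*g)
1/(X(t, -288) + P(20, 82)) = 1/((½)/(-288) + (½)*(-43 + 82)/82) = 1/((½)*(-1/288) + (½)*(1/82)*39) = 1/(-1/576 + 39/164) = 1/(5575/23616) = 23616/5575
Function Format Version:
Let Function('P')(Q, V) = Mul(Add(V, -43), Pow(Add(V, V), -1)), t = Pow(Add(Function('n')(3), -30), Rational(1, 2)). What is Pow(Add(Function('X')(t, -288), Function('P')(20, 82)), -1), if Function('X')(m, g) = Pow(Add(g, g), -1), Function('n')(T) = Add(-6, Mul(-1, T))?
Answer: Rational(23616, 5575) ≈ 4.2361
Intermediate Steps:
t = Mul(I, Pow(39, Rational(1, 2))) (t = Pow(Add(Add(-6, Mul(-1, 3)), -30), Rational(1, 2)) = Pow(Add(Add(-6, -3), -30), Rational(1, 2)) = Pow(Add(-9, -30), Rational(1, 2)) = Pow(-39, Rational(1, 2)) = Mul(I, Pow(39, Rational(1, 2))) ≈ Mul(6.2450, I))
Function('P')(Q, V) = Mul(Rational(1, 2), Pow(V, -1), Add(-43, V)) (Function('P')(Q, V) = Mul(Add(-43, V), Pow(Mul(2, V), -1)) = Mul(Add(-43, V), Mul(Rational(1, 2), Pow(V, -1))) = Mul(Rational(1, 2), Pow(V, -1), Add(-43, V)))
Function('X')(m, g) = Mul(Rational(1, 2), Pow(g, -1)) (Function('X')(m, g) = Pow(Mul(2, g), -1) = Mul(Rational(1, 2), Pow(g, -1)))
Pow(Add(Function('X')(t, -288), Function('P')(20, 82)), -1) = Pow(Add(Mul(Rational(1, 2), Pow(-288, -1)), Mul(Rational(1, 2), Pow(82, -1), Add(-43, 82))), -1) = Pow(Add(Mul(Rational(1, 2), Rational(-1, 288)), Mul(Rational(1, 2), Rational(1, 82), 39)), -1) = Pow(Add(Rational(-1, 576), Rational(39, 164)), -1) = Pow(Rational(5575, 23616), -1) = Rational(23616, 5575)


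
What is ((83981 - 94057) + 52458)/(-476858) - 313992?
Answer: -74864819759/238429 ≈ -3.1399e+5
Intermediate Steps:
((83981 - 94057) + 52458)/(-476858) - 313992 = (-10076 + 52458)*(-1/476858) - 313992 = 42382*(-1/476858) - 313992 = -21191/238429 - 313992 = -74864819759/238429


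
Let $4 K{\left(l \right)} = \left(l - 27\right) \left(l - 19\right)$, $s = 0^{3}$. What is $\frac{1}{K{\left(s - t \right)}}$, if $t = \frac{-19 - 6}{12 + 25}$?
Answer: $\frac{1369}{165093} \approx 0.0082923$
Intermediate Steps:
$s = 0$
$t = - \frac{25}{37} \approx -0.67568$
$K{\left(l \right)} = \frac{\left(-27 + l\right) \left(-19 + l\right)}{4}$ ($K{\left(l \right)} = \frac{\left(l - 27\right) \left(l - 19\right)}{4} = \frac{\left(-27 + l\right) \left(-19 + l\right)}{4}$)
$\frac{1}{K{\left(s - t \right)}} = \frac{1}{\frac{513}{4} - \frac{23 \left(0 - - \frac{25}{37}\right)}{2} + \frac{\left(0 - - \frac{25}{37}\right)^{2}}{4}} = \frac{1}{\frac{513}{4} - \frac{23 \left(0 + \frac{25}{37}\right)}{2} + \frac{\left(0 + \frac{25}{37}\right)^{2}}{4}} = \frac{1}{\frac{513}{4} - \frac{575}{74} + \frac{\left(\frac{25}{37}\right)^{2}}{4}} = \frac{1}{\frac{513}{4} - \frac{575}{74} + \frac{1}{4} \cdot \frac{625}{1369}} = \frac{1}{\frac{513}{4} - \frac{575}{74} + \frac{625}{5476}} = \frac{1}{\frac{165093}{1369}} = \frac{1369}{165093}$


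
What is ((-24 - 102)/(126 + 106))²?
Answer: 3969/13456 ≈ 0.29496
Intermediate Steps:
((-24 - 102)/(126 + 106))² = (-126/232)² = (-126*1/232)² = (-63/116)² = 3969/13456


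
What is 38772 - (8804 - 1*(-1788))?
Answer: 28180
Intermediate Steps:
38772 - (8804 - 1*(-1788)) = 38772 - (8804 + 1788) = 38772 - 1*10592 = 38772 - 10592 = 28180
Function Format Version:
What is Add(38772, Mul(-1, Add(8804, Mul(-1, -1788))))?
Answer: 28180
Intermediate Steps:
Add(38772, Mul(-1, Add(8804, Mul(-1, -1788)))) = Add(38772, Mul(-1, Add(8804, 1788))) = Add(38772, Mul(-1, 10592)) = Add(38772, -10592) = 28180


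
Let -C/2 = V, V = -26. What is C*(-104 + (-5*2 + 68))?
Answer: -2392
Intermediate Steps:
C = 52 (C = -2*(-26) = 52)
C*(-104 + (-5*2 + 68)) = 52*(-104 + (-5*2 + 68)) = 52*(-104 + (-10 + 68)) = 52*(-104 + 58) = 52*(-46) = -2392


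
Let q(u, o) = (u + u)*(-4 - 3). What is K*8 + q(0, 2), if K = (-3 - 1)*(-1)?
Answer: 32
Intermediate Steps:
q(u, o) = -14*u (q(u, o) = (2*u)*(-7) = -14*u)
K = 4 (K = -4*(-1) = 4)
K*8 + q(0, 2) = 4*8 - 14*0 = 32 + 0 = 32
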